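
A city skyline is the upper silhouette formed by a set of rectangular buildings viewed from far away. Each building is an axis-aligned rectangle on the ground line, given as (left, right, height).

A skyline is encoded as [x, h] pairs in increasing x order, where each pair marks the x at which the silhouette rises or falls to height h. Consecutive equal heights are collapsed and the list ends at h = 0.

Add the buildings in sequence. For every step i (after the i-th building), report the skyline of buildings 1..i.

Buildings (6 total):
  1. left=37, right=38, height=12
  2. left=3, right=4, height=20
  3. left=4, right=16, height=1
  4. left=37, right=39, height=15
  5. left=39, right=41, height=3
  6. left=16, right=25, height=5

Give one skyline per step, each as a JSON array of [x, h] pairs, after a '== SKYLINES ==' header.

== SKYLINES ==
[[37,12],[38,0]]
[[3,20],[4,0],[37,12],[38,0]]
[[3,20],[4,1],[16,0],[37,12],[38,0]]
[[3,20],[4,1],[16,0],[37,15],[39,0]]
[[3,20],[4,1],[16,0],[37,15],[39,3],[41,0]]
[[3,20],[4,1],[16,5],[25,0],[37,15],[39,3],[41,0]]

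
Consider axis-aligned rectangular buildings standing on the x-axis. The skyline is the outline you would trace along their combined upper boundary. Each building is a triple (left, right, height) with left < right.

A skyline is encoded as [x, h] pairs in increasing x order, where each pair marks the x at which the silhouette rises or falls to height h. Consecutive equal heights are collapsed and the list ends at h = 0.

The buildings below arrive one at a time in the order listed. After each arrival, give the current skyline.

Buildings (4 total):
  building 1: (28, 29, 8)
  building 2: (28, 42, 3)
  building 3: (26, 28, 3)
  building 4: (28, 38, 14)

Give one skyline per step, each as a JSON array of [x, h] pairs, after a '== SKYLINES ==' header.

== SKYLINES ==
[[28,8],[29,0]]
[[28,8],[29,3],[42,0]]
[[26,3],[28,8],[29,3],[42,0]]
[[26,3],[28,14],[38,3],[42,0]]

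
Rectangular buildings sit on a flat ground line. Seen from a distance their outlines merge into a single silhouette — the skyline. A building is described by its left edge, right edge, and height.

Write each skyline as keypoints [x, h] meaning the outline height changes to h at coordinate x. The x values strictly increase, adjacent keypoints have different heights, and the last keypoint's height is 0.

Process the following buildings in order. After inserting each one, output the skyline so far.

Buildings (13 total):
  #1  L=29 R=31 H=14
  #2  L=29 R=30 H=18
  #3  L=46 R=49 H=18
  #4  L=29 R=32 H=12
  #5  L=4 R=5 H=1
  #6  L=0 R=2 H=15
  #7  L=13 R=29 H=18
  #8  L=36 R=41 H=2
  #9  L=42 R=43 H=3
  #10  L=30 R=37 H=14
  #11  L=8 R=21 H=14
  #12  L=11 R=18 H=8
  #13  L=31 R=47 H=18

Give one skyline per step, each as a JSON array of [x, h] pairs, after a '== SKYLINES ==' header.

== SKYLINES ==
[[29,14],[31,0]]
[[29,18],[30,14],[31,0]]
[[29,18],[30,14],[31,0],[46,18],[49,0]]
[[29,18],[30,14],[31,12],[32,0],[46,18],[49,0]]
[[4,1],[5,0],[29,18],[30,14],[31,12],[32,0],[46,18],[49,0]]
[[0,15],[2,0],[4,1],[5,0],[29,18],[30,14],[31,12],[32,0],[46,18],[49,0]]
[[0,15],[2,0],[4,1],[5,0],[13,18],[30,14],[31,12],[32,0],[46,18],[49,0]]
[[0,15],[2,0],[4,1],[5,0],[13,18],[30,14],[31,12],[32,0],[36,2],[41,0],[46,18],[49,0]]
[[0,15],[2,0],[4,1],[5,0],[13,18],[30,14],[31,12],[32,0],[36,2],[41,0],[42,3],[43,0],[46,18],[49,0]]
[[0,15],[2,0],[4,1],[5,0],[13,18],[30,14],[37,2],[41,0],[42,3],[43,0],[46,18],[49,0]]
[[0,15],[2,0],[4,1],[5,0],[8,14],[13,18],[30,14],[37,2],[41,0],[42,3],[43,0],[46,18],[49,0]]
[[0,15],[2,0],[4,1],[5,0],[8,14],[13,18],[30,14],[37,2],[41,0],[42,3],[43,0],[46,18],[49,0]]
[[0,15],[2,0],[4,1],[5,0],[8,14],[13,18],[30,14],[31,18],[49,0]]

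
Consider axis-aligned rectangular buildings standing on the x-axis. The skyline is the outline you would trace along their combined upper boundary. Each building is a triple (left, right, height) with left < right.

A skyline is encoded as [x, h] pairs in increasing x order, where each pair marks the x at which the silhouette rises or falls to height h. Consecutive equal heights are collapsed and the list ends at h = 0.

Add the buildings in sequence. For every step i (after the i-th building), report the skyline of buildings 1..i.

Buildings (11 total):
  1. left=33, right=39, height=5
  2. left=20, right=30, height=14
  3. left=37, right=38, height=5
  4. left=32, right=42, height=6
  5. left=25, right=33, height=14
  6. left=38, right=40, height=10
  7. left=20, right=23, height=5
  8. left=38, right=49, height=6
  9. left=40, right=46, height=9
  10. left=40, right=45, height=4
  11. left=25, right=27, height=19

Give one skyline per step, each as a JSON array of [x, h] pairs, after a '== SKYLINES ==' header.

== SKYLINES ==
[[33,5],[39,0]]
[[20,14],[30,0],[33,5],[39,0]]
[[20,14],[30,0],[33,5],[39,0]]
[[20,14],[30,0],[32,6],[42,0]]
[[20,14],[33,6],[42,0]]
[[20,14],[33,6],[38,10],[40,6],[42,0]]
[[20,14],[33,6],[38,10],[40,6],[42,0]]
[[20,14],[33,6],[38,10],[40,6],[49,0]]
[[20,14],[33,6],[38,10],[40,9],[46,6],[49,0]]
[[20,14],[33,6],[38,10],[40,9],[46,6],[49,0]]
[[20,14],[25,19],[27,14],[33,6],[38,10],[40,9],[46,6],[49,0]]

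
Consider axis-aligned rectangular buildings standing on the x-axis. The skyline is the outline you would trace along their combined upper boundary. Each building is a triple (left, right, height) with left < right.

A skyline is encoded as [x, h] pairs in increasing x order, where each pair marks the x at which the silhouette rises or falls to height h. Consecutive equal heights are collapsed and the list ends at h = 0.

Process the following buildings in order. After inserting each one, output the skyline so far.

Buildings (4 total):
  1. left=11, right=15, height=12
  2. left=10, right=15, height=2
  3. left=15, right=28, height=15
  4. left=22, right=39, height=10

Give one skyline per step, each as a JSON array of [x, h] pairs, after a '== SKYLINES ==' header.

== SKYLINES ==
[[11,12],[15,0]]
[[10,2],[11,12],[15,0]]
[[10,2],[11,12],[15,15],[28,0]]
[[10,2],[11,12],[15,15],[28,10],[39,0]]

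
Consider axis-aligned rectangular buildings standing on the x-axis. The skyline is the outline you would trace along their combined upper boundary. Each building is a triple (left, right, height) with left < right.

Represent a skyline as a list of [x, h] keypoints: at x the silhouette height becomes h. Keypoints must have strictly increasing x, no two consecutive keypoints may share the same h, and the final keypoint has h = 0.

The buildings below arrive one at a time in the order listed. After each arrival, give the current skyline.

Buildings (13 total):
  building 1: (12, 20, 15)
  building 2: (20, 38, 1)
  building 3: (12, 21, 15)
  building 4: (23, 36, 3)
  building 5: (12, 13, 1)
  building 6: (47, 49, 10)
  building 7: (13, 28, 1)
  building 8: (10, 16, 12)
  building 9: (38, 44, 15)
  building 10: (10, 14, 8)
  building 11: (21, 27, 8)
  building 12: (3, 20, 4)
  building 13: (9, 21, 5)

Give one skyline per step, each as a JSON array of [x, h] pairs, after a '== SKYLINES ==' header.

== SKYLINES ==
[[12,15],[20,0]]
[[12,15],[20,1],[38,0]]
[[12,15],[21,1],[38,0]]
[[12,15],[21,1],[23,3],[36,1],[38,0]]
[[12,15],[21,1],[23,3],[36,1],[38,0]]
[[12,15],[21,1],[23,3],[36,1],[38,0],[47,10],[49,0]]
[[12,15],[21,1],[23,3],[36,1],[38,0],[47,10],[49,0]]
[[10,12],[12,15],[21,1],[23,3],[36,1],[38,0],[47,10],[49,0]]
[[10,12],[12,15],[21,1],[23,3],[36,1],[38,15],[44,0],[47,10],[49,0]]
[[10,12],[12,15],[21,1],[23,3],[36,1],[38,15],[44,0],[47,10],[49,0]]
[[10,12],[12,15],[21,8],[27,3],[36,1],[38,15],[44,0],[47,10],[49,0]]
[[3,4],[10,12],[12,15],[21,8],[27,3],[36,1],[38,15],[44,0],[47,10],[49,0]]
[[3,4],[9,5],[10,12],[12,15],[21,8],[27,3],[36,1],[38,15],[44,0],[47,10],[49,0]]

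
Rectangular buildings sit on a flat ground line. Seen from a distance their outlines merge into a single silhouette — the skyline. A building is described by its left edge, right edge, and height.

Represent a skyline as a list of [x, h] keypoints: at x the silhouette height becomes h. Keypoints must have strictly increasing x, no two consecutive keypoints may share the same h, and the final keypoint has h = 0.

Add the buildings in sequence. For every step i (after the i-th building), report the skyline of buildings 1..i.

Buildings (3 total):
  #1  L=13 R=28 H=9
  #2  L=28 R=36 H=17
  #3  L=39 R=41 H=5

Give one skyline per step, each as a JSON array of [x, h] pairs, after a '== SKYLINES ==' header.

== SKYLINES ==
[[13,9],[28,0]]
[[13,9],[28,17],[36,0]]
[[13,9],[28,17],[36,0],[39,5],[41,0]]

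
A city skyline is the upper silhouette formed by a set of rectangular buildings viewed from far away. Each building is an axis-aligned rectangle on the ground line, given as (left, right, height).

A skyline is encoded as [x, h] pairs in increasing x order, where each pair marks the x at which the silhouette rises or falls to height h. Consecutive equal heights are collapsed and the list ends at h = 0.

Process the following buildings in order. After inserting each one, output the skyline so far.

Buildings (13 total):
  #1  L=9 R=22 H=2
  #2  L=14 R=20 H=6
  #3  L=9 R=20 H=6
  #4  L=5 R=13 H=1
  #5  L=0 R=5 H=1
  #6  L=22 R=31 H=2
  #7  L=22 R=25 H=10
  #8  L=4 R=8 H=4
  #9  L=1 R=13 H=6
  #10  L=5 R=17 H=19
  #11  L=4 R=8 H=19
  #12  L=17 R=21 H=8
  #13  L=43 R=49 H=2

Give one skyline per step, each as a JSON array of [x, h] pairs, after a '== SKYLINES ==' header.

== SKYLINES ==
[[9,2],[22,0]]
[[9,2],[14,6],[20,2],[22,0]]
[[9,6],[20,2],[22,0]]
[[5,1],[9,6],[20,2],[22,0]]
[[0,1],[9,6],[20,2],[22,0]]
[[0,1],[9,6],[20,2],[31,0]]
[[0,1],[9,6],[20,2],[22,10],[25,2],[31,0]]
[[0,1],[4,4],[8,1],[9,6],[20,2],[22,10],[25,2],[31,0]]
[[0,1],[1,6],[20,2],[22,10],[25,2],[31,0]]
[[0,1],[1,6],[5,19],[17,6],[20,2],[22,10],[25,2],[31,0]]
[[0,1],[1,6],[4,19],[17,6],[20,2],[22,10],[25,2],[31,0]]
[[0,1],[1,6],[4,19],[17,8],[21,2],[22,10],[25,2],[31,0]]
[[0,1],[1,6],[4,19],[17,8],[21,2],[22,10],[25,2],[31,0],[43,2],[49,0]]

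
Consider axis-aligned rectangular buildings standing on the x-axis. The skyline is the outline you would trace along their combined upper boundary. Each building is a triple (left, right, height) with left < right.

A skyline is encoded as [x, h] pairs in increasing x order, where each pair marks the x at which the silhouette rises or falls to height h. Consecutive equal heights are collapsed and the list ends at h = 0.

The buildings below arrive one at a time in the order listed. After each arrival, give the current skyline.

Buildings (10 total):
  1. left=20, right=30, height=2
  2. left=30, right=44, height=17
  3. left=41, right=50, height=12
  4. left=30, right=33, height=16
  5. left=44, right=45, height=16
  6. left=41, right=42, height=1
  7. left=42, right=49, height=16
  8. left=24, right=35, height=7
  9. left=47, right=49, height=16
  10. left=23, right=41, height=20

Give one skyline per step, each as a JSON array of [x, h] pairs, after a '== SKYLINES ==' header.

== SKYLINES ==
[[20,2],[30,0]]
[[20,2],[30,17],[44,0]]
[[20,2],[30,17],[44,12],[50,0]]
[[20,2],[30,17],[44,12],[50,0]]
[[20,2],[30,17],[44,16],[45,12],[50,0]]
[[20,2],[30,17],[44,16],[45,12],[50,0]]
[[20,2],[30,17],[44,16],[49,12],[50,0]]
[[20,2],[24,7],[30,17],[44,16],[49,12],[50,0]]
[[20,2],[24,7],[30,17],[44,16],[49,12],[50,0]]
[[20,2],[23,20],[41,17],[44,16],[49,12],[50,0]]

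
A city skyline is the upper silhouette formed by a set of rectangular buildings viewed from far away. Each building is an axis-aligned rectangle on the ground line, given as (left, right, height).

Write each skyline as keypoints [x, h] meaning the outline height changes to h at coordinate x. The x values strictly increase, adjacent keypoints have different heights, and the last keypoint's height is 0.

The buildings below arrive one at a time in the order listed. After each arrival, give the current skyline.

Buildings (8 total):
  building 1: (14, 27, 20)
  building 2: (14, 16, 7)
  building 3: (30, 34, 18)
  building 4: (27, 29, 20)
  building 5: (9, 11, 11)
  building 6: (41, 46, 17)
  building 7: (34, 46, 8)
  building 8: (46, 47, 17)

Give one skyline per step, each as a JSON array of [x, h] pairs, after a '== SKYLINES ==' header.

== SKYLINES ==
[[14,20],[27,0]]
[[14,20],[27,0]]
[[14,20],[27,0],[30,18],[34,0]]
[[14,20],[29,0],[30,18],[34,0]]
[[9,11],[11,0],[14,20],[29,0],[30,18],[34,0]]
[[9,11],[11,0],[14,20],[29,0],[30,18],[34,0],[41,17],[46,0]]
[[9,11],[11,0],[14,20],[29,0],[30,18],[34,8],[41,17],[46,0]]
[[9,11],[11,0],[14,20],[29,0],[30,18],[34,8],[41,17],[47,0]]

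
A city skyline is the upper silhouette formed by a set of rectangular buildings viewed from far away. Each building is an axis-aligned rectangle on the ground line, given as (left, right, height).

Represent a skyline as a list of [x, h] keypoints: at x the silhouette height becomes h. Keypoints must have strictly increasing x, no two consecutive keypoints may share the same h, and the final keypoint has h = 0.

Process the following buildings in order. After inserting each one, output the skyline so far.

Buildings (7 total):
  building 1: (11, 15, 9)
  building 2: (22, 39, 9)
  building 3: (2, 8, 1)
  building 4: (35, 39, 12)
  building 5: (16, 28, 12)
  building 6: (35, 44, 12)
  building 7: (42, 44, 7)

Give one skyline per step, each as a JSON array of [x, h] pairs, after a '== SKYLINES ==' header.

== SKYLINES ==
[[11,9],[15,0]]
[[11,9],[15,0],[22,9],[39,0]]
[[2,1],[8,0],[11,9],[15,0],[22,9],[39,0]]
[[2,1],[8,0],[11,9],[15,0],[22,9],[35,12],[39,0]]
[[2,1],[8,0],[11,9],[15,0],[16,12],[28,9],[35,12],[39,0]]
[[2,1],[8,0],[11,9],[15,0],[16,12],[28,9],[35,12],[44,0]]
[[2,1],[8,0],[11,9],[15,0],[16,12],[28,9],[35,12],[44,0]]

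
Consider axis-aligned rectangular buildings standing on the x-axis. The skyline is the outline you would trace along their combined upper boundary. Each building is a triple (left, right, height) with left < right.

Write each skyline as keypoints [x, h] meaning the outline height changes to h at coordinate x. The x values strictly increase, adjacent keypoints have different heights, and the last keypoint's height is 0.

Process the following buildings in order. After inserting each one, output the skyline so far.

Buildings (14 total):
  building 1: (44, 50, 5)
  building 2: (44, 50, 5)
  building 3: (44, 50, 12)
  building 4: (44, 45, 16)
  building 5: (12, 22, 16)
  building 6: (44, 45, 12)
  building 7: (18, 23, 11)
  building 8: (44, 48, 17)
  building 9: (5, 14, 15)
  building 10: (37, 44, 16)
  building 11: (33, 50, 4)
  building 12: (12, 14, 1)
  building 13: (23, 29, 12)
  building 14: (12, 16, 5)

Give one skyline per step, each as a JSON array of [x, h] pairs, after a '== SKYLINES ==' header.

== SKYLINES ==
[[44,5],[50,0]]
[[44,5],[50,0]]
[[44,12],[50,0]]
[[44,16],[45,12],[50,0]]
[[12,16],[22,0],[44,16],[45,12],[50,0]]
[[12,16],[22,0],[44,16],[45,12],[50,0]]
[[12,16],[22,11],[23,0],[44,16],[45,12],[50,0]]
[[12,16],[22,11],[23,0],[44,17],[48,12],[50,0]]
[[5,15],[12,16],[22,11],[23,0],[44,17],[48,12],[50,0]]
[[5,15],[12,16],[22,11],[23,0],[37,16],[44,17],[48,12],[50,0]]
[[5,15],[12,16],[22,11],[23,0],[33,4],[37,16],[44,17],[48,12],[50,0]]
[[5,15],[12,16],[22,11],[23,0],[33,4],[37,16],[44,17],[48,12],[50,0]]
[[5,15],[12,16],[22,11],[23,12],[29,0],[33,4],[37,16],[44,17],[48,12],[50,0]]
[[5,15],[12,16],[22,11],[23,12],[29,0],[33,4],[37,16],[44,17],[48,12],[50,0]]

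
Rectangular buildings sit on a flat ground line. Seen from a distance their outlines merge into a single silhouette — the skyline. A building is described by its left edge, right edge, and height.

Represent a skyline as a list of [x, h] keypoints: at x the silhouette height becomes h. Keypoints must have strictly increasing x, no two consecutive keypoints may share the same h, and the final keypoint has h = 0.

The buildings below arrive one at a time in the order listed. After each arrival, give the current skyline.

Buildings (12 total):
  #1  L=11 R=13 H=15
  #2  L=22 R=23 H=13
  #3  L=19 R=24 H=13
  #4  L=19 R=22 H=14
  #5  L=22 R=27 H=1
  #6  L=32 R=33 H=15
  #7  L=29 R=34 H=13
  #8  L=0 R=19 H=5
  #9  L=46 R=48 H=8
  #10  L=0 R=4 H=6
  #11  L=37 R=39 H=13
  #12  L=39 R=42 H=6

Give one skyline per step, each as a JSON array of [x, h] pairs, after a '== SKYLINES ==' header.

== SKYLINES ==
[[11,15],[13,0]]
[[11,15],[13,0],[22,13],[23,0]]
[[11,15],[13,0],[19,13],[24,0]]
[[11,15],[13,0],[19,14],[22,13],[24,0]]
[[11,15],[13,0],[19,14],[22,13],[24,1],[27,0]]
[[11,15],[13,0],[19,14],[22,13],[24,1],[27,0],[32,15],[33,0]]
[[11,15],[13,0],[19,14],[22,13],[24,1],[27,0],[29,13],[32,15],[33,13],[34,0]]
[[0,5],[11,15],[13,5],[19,14],[22,13],[24,1],[27,0],[29,13],[32,15],[33,13],[34,0]]
[[0,5],[11,15],[13,5],[19,14],[22,13],[24,1],[27,0],[29,13],[32,15],[33,13],[34,0],[46,8],[48,0]]
[[0,6],[4,5],[11,15],[13,5],[19,14],[22,13],[24,1],[27,0],[29,13],[32,15],[33,13],[34,0],[46,8],[48,0]]
[[0,6],[4,5],[11,15],[13,5],[19,14],[22,13],[24,1],[27,0],[29,13],[32,15],[33,13],[34,0],[37,13],[39,0],[46,8],[48,0]]
[[0,6],[4,5],[11,15],[13,5],[19,14],[22,13],[24,1],[27,0],[29,13],[32,15],[33,13],[34,0],[37,13],[39,6],[42,0],[46,8],[48,0]]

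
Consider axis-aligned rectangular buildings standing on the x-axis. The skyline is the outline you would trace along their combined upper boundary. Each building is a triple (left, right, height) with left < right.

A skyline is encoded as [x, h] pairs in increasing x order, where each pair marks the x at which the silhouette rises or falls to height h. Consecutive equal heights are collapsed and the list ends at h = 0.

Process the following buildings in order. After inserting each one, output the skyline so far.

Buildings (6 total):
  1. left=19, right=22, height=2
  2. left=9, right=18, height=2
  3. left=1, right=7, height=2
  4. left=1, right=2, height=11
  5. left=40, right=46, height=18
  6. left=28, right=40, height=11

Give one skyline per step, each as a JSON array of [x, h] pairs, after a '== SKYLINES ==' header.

== SKYLINES ==
[[19,2],[22,0]]
[[9,2],[18,0],[19,2],[22,0]]
[[1,2],[7,0],[9,2],[18,0],[19,2],[22,0]]
[[1,11],[2,2],[7,0],[9,2],[18,0],[19,2],[22,0]]
[[1,11],[2,2],[7,0],[9,2],[18,0],[19,2],[22,0],[40,18],[46,0]]
[[1,11],[2,2],[7,0],[9,2],[18,0],[19,2],[22,0],[28,11],[40,18],[46,0]]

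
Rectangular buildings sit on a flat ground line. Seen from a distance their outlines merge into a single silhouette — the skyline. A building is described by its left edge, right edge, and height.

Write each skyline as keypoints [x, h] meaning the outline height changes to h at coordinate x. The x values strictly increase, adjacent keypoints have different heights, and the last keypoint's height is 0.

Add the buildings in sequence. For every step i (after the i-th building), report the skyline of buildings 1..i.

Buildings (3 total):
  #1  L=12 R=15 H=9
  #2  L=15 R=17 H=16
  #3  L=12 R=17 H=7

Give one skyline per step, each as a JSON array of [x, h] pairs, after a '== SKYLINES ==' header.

== SKYLINES ==
[[12,9],[15,0]]
[[12,9],[15,16],[17,0]]
[[12,9],[15,16],[17,0]]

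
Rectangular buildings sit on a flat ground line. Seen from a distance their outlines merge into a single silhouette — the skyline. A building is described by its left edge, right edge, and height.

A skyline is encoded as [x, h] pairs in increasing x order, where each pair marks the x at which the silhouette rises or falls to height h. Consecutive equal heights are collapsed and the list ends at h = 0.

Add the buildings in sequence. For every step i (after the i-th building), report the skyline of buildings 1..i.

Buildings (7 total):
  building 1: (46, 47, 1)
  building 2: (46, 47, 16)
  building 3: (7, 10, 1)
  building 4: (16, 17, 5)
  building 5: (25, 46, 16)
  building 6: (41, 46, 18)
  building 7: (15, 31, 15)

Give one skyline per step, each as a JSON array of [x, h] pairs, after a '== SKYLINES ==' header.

== SKYLINES ==
[[46,1],[47,0]]
[[46,16],[47,0]]
[[7,1],[10,0],[46,16],[47,0]]
[[7,1],[10,0],[16,5],[17,0],[46,16],[47,0]]
[[7,1],[10,0],[16,5],[17,0],[25,16],[47,0]]
[[7,1],[10,0],[16,5],[17,0],[25,16],[41,18],[46,16],[47,0]]
[[7,1],[10,0],[15,15],[25,16],[41,18],[46,16],[47,0]]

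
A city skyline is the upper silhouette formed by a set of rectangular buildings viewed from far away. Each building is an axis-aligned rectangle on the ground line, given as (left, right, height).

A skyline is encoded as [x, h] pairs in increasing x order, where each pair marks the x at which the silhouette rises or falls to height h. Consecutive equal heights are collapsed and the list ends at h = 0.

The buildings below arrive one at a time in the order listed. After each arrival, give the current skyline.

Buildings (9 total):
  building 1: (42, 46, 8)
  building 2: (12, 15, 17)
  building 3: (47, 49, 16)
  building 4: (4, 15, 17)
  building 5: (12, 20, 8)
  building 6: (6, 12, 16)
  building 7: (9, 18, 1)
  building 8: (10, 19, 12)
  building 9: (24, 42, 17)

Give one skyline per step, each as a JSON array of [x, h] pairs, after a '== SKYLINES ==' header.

== SKYLINES ==
[[42,8],[46,0]]
[[12,17],[15,0],[42,8],[46,0]]
[[12,17],[15,0],[42,8],[46,0],[47,16],[49,0]]
[[4,17],[15,0],[42,8],[46,0],[47,16],[49,0]]
[[4,17],[15,8],[20,0],[42,8],[46,0],[47,16],[49,0]]
[[4,17],[15,8],[20,0],[42,8],[46,0],[47,16],[49,0]]
[[4,17],[15,8],[20,0],[42,8],[46,0],[47,16],[49,0]]
[[4,17],[15,12],[19,8],[20,0],[42,8],[46,0],[47,16],[49,0]]
[[4,17],[15,12],[19,8],[20,0],[24,17],[42,8],[46,0],[47,16],[49,0]]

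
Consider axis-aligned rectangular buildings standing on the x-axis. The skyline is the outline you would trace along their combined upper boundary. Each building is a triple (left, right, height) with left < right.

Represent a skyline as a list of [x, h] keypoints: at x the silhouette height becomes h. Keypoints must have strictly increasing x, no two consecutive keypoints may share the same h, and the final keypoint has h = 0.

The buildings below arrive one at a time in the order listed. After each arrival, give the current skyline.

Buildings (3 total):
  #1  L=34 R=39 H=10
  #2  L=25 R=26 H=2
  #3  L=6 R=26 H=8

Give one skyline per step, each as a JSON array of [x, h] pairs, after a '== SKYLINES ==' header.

== SKYLINES ==
[[34,10],[39,0]]
[[25,2],[26,0],[34,10],[39,0]]
[[6,8],[26,0],[34,10],[39,0]]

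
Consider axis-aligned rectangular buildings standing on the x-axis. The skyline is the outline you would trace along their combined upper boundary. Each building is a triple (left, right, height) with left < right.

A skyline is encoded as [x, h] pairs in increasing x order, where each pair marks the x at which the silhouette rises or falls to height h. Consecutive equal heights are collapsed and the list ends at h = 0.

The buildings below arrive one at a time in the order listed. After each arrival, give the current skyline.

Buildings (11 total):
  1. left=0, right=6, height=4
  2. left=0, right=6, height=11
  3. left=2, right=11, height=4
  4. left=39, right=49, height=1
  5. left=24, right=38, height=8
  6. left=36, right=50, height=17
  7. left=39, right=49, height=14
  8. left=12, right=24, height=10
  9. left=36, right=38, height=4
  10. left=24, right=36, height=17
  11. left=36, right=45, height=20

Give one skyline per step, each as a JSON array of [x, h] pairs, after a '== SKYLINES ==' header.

== SKYLINES ==
[[0,4],[6,0]]
[[0,11],[6,0]]
[[0,11],[6,4],[11,0]]
[[0,11],[6,4],[11,0],[39,1],[49,0]]
[[0,11],[6,4],[11,0],[24,8],[38,0],[39,1],[49,0]]
[[0,11],[6,4],[11,0],[24,8],[36,17],[50,0]]
[[0,11],[6,4],[11,0],[24,8],[36,17],[50,0]]
[[0,11],[6,4],[11,0],[12,10],[24,8],[36,17],[50,0]]
[[0,11],[6,4],[11,0],[12,10],[24,8],[36,17],[50,0]]
[[0,11],[6,4],[11,0],[12,10],[24,17],[50,0]]
[[0,11],[6,4],[11,0],[12,10],[24,17],[36,20],[45,17],[50,0]]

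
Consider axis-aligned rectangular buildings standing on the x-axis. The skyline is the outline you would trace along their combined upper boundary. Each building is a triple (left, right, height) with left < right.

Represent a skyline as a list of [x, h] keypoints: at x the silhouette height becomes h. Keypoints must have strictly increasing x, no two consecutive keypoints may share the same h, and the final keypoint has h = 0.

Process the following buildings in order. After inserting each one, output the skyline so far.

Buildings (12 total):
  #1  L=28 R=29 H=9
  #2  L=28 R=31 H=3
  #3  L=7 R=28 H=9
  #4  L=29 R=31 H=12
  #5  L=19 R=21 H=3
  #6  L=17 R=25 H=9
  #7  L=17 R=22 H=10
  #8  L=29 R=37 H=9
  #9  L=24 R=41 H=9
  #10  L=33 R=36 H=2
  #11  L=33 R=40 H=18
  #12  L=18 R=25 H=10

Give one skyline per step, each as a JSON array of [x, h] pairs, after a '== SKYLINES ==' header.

== SKYLINES ==
[[28,9],[29,0]]
[[28,9],[29,3],[31,0]]
[[7,9],[29,3],[31,0]]
[[7,9],[29,12],[31,0]]
[[7,9],[29,12],[31,0]]
[[7,9],[29,12],[31,0]]
[[7,9],[17,10],[22,9],[29,12],[31,0]]
[[7,9],[17,10],[22,9],[29,12],[31,9],[37,0]]
[[7,9],[17,10],[22,9],[29,12],[31,9],[41,0]]
[[7,9],[17,10],[22,9],[29,12],[31,9],[41,0]]
[[7,9],[17,10],[22,9],[29,12],[31,9],[33,18],[40,9],[41,0]]
[[7,9],[17,10],[25,9],[29,12],[31,9],[33,18],[40,9],[41,0]]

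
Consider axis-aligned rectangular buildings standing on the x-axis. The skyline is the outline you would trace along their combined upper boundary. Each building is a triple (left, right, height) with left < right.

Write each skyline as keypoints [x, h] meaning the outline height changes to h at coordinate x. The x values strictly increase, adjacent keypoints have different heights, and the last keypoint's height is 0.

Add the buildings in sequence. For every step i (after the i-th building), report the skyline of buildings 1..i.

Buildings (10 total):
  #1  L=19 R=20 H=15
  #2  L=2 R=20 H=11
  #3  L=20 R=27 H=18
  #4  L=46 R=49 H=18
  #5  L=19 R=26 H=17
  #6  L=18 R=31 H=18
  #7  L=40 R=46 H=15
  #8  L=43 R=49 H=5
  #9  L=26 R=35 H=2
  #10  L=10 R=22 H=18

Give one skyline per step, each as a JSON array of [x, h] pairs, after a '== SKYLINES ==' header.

== SKYLINES ==
[[19,15],[20,0]]
[[2,11],[19,15],[20,0]]
[[2,11],[19,15],[20,18],[27,0]]
[[2,11],[19,15],[20,18],[27,0],[46,18],[49,0]]
[[2,11],[19,17],[20,18],[27,0],[46,18],[49,0]]
[[2,11],[18,18],[31,0],[46,18],[49,0]]
[[2,11],[18,18],[31,0],[40,15],[46,18],[49,0]]
[[2,11],[18,18],[31,0],[40,15],[46,18],[49,0]]
[[2,11],[18,18],[31,2],[35,0],[40,15],[46,18],[49,0]]
[[2,11],[10,18],[31,2],[35,0],[40,15],[46,18],[49,0]]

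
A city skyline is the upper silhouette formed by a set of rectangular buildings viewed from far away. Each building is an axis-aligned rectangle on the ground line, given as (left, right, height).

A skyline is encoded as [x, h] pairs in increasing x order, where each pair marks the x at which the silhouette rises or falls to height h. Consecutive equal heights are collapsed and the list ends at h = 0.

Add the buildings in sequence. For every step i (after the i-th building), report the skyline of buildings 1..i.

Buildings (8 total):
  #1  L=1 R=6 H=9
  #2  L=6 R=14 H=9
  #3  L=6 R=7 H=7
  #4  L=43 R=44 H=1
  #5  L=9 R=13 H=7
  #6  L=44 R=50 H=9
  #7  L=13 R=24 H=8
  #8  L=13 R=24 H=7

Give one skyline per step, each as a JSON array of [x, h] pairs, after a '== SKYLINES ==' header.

== SKYLINES ==
[[1,9],[6,0]]
[[1,9],[14,0]]
[[1,9],[14,0]]
[[1,9],[14,0],[43,1],[44,0]]
[[1,9],[14,0],[43,1],[44,0]]
[[1,9],[14,0],[43,1],[44,9],[50,0]]
[[1,9],[14,8],[24,0],[43,1],[44,9],[50,0]]
[[1,9],[14,8],[24,0],[43,1],[44,9],[50,0]]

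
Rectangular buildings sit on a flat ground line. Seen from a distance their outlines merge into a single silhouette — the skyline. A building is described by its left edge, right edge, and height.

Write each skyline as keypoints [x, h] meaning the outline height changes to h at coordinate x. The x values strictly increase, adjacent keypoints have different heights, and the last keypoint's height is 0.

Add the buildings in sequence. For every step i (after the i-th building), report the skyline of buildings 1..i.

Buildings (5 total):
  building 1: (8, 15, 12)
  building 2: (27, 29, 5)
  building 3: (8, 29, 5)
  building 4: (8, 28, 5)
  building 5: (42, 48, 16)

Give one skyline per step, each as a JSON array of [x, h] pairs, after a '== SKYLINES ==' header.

== SKYLINES ==
[[8,12],[15,0]]
[[8,12],[15,0],[27,5],[29,0]]
[[8,12],[15,5],[29,0]]
[[8,12],[15,5],[29,0]]
[[8,12],[15,5],[29,0],[42,16],[48,0]]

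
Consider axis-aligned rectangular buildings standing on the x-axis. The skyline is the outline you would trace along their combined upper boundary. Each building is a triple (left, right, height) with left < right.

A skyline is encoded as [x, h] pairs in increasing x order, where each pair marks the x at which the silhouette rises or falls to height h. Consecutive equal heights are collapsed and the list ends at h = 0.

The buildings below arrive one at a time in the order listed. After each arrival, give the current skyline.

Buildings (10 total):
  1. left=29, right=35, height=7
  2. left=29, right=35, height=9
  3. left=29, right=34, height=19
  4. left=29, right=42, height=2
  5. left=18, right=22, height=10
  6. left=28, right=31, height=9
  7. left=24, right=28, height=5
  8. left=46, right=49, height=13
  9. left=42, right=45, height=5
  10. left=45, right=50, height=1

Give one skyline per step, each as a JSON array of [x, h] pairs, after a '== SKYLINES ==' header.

== SKYLINES ==
[[29,7],[35,0]]
[[29,9],[35,0]]
[[29,19],[34,9],[35,0]]
[[29,19],[34,9],[35,2],[42,0]]
[[18,10],[22,0],[29,19],[34,9],[35,2],[42,0]]
[[18,10],[22,0],[28,9],[29,19],[34,9],[35,2],[42,0]]
[[18,10],[22,0],[24,5],[28,9],[29,19],[34,9],[35,2],[42,0]]
[[18,10],[22,0],[24,5],[28,9],[29,19],[34,9],[35,2],[42,0],[46,13],[49,0]]
[[18,10],[22,0],[24,5],[28,9],[29,19],[34,9],[35,2],[42,5],[45,0],[46,13],[49,0]]
[[18,10],[22,0],[24,5],[28,9],[29,19],[34,9],[35,2],[42,5],[45,1],[46,13],[49,1],[50,0]]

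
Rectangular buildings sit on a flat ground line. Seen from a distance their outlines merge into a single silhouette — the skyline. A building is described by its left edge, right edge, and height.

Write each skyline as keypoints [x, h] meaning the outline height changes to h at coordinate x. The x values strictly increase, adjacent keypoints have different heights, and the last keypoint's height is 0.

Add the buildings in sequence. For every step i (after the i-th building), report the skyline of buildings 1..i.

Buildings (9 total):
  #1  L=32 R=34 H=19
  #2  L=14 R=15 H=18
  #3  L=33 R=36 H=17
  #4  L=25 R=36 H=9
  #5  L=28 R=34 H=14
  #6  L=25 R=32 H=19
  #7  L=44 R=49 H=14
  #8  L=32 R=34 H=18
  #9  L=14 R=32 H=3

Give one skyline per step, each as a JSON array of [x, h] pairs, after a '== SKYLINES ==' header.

== SKYLINES ==
[[32,19],[34,0]]
[[14,18],[15,0],[32,19],[34,0]]
[[14,18],[15,0],[32,19],[34,17],[36,0]]
[[14,18],[15,0],[25,9],[32,19],[34,17],[36,0]]
[[14,18],[15,0],[25,9],[28,14],[32,19],[34,17],[36,0]]
[[14,18],[15,0],[25,19],[34,17],[36,0]]
[[14,18],[15,0],[25,19],[34,17],[36,0],[44,14],[49,0]]
[[14,18],[15,0],[25,19],[34,17],[36,0],[44,14],[49,0]]
[[14,18],[15,3],[25,19],[34,17],[36,0],[44,14],[49,0]]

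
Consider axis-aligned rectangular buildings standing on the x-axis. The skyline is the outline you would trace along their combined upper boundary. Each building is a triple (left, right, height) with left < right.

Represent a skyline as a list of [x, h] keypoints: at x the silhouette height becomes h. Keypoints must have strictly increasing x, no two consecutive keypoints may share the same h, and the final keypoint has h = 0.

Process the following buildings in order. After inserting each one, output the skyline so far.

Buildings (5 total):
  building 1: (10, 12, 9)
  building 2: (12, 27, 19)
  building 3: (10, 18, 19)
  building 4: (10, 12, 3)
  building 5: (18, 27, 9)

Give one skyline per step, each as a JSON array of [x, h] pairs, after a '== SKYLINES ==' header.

== SKYLINES ==
[[10,9],[12,0]]
[[10,9],[12,19],[27,0]]
[[10,19],[27,0]]
[[10,19],[27,0]]
[[10,19],[27,0]]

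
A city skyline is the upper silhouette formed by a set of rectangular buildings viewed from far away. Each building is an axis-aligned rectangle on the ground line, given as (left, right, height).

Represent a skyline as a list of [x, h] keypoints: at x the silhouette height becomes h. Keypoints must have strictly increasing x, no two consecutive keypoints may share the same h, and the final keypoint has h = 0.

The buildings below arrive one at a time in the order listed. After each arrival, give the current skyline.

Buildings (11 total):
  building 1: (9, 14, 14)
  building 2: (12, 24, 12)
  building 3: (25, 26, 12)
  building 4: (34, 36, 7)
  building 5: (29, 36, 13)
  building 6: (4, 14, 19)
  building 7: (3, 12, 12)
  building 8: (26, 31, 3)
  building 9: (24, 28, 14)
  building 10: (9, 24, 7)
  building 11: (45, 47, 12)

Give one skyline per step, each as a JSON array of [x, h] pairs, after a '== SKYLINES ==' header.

== SKYLINES ==
[[9,14],[14,0]]
[[9,14],[14,12],[24,0]]
[[9,14],[14,12],[24,0],[25,12],[26,0]]
[[9,14],[14,12],[24,0],[25,12],[26,0],[34,7],[36,0]]
[[9,14],[14,12],[24,0],[25,12],[26,0],[29,13],[36,0]]
[[4,19],[14,12],[24,0],[25,12],[26,0],[29,13],[36,0]]
[[3,12],[4,19],[14,12],[24,0],[25,12],[26,0],[29,13],[36,0]]
[[3,12],[4,19],[14,12],[24,0],[25,12],[26,3],[29,13],[36,0]]
[[3,12],[4,19],[14,12],[24,14],[28,3],[29,13],[36,0]]
[[3,12],[4,19],[14,12],[24,14],[28,3],[29,13],[36,0]]
[[3,12],[4,19],[14,12],[24,14],[28,3],[29,13],[36,0],[45,12],[47,0]]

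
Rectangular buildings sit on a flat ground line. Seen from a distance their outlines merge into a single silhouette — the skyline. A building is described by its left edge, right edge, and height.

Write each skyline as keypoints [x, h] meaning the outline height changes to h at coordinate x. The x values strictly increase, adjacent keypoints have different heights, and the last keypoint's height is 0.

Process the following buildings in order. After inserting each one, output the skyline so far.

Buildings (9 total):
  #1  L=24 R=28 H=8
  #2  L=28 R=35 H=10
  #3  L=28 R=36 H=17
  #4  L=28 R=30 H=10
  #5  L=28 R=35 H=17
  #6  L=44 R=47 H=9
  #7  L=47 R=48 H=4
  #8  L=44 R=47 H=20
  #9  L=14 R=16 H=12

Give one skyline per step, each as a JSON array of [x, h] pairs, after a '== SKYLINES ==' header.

== SKYLINES ==
[[24,8],[28,0]]
[[24,8],[28,10],[35,0]]
[[24,8],[28,17],[36,0]]
[[24,8],[28,17],[36,0]]
[[24,8],[28,17],[36,0]]
[[24,8],[28,17],[36,0],[44,9],[47,0]]
[[24,8],[28,17],[36,0],[44,9],[47,4],[48,0]]
[[24,8],[28,17],[36,0],[44,20],[47,4],[48,0]]
[[14,12],[16,0],[24,8],[28,17],[36,0],[44,20],[47,4],[48,0]]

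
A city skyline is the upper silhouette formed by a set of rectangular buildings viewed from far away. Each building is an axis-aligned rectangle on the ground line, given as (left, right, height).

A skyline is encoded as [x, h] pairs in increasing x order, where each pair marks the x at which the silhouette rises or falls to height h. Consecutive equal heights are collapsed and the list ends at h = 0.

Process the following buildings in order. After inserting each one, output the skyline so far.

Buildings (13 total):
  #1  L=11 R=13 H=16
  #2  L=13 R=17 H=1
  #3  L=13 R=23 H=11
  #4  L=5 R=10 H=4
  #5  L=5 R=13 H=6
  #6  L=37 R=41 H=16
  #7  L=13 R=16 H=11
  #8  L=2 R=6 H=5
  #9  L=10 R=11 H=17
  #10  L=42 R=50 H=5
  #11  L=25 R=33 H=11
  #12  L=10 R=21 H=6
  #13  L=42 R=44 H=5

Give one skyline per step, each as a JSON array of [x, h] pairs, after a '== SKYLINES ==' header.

== SKYLINES ==
[[11,16],[13,0]]
[[11,16],[13,1],[17,0]]
[[11,16],[13,11],[23,0]]
[[5,4],[10,0],[11,16],[13,11],[23,0]]
[[5,6],[11,16],[13,11],[23,0]]
[[5,6],[11,16],[13,11],[23,0],[37,16],[41,0]]
[[5,6],[11,16],[13,11],[23,0],[37,16],[41,0]]
[[2,5],[5,6],[11,16],[13,11],[23,0],[37,16],[41,0]]
[[2,5],[5,6],[10,17],[11,16],[13,11],[23,0],[37,16],[41,0]]
[[2,5],[5,6],[10,17],[11,16],[13,11],[23,0],[37,16],[41,0],[42,5],[50,0]]
[[2,5],[5,6],[10,17],[11,16],[13,11],[23,0],[25,11],[33,0],[37,16],[41,0],[42,5],[50,0]]
[[2,5],[5,6],[10,17],[11,16],[13,11],[23,0],[25,11],[33,0],[37,16],[41,0],[42,5],[50,0]]
[[2,5],[5,6],[10,17],[11,16],[13,11],[23,0],[25,11],[33,0],[37,16],[41,0],[42,5],[50,0]]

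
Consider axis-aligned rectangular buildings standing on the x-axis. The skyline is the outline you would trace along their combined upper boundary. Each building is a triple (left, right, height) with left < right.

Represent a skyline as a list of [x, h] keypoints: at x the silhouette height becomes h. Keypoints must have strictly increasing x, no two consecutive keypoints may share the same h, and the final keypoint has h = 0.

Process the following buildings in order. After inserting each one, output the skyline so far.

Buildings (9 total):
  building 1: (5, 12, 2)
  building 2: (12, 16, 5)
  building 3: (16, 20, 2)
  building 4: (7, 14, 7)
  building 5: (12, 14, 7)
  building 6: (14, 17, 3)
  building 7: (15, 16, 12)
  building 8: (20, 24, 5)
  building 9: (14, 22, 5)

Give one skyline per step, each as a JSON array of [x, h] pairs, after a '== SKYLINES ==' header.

== SKYLINES ==
[[5,2],[12,0]]
[[5,2],[12,5],[16,0]]
[[5,2],[12,5],[16,2],[20,0]]
[[5,2],[7,7],[14,5],[16,2],[20,0]]
[[5,2],[7,7],[14,5],[16,2],[20,0]]
[[5,2],[7,7],[14,5],[16,3],[17,2],[20,0]]
[[5,2],[7,7],[14,5],[15,12],[16,3],[17,2],[20,0]]
[[5,2],[7,7],[14,5],[15,12],[16,3],[17,2],[20,5],[24,0]]
[[5,2],[7,7],[14,5],[15,12],[16,5],[24,0]]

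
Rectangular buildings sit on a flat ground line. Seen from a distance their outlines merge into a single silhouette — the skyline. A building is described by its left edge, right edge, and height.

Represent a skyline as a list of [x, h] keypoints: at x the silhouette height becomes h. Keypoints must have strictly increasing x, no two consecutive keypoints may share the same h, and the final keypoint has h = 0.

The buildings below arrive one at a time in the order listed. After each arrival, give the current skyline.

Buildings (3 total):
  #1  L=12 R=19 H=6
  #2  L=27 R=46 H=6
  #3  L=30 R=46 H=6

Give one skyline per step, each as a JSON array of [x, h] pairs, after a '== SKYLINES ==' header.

== SKYLINES ==
[[12,6],[19,0]]
[[12,6],[19,0],[27,6],[46,0]]
[[12,6],[19,0],[27,6],[46,0]]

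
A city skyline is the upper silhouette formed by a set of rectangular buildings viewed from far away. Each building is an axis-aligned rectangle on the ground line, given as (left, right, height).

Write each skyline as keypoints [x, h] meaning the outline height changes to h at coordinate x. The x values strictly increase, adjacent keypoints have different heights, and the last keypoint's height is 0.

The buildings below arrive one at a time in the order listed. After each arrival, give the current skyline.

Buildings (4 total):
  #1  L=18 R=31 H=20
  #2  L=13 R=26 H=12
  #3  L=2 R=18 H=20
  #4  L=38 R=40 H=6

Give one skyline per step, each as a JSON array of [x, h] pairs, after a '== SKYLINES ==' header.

== SKYLINES ==
[[18,20],[31,0]]
[[13,12],[18,20],[31,0]]
[[2,20],[31,0]]
[[2,20],[31,0],[38,6],[40,0]]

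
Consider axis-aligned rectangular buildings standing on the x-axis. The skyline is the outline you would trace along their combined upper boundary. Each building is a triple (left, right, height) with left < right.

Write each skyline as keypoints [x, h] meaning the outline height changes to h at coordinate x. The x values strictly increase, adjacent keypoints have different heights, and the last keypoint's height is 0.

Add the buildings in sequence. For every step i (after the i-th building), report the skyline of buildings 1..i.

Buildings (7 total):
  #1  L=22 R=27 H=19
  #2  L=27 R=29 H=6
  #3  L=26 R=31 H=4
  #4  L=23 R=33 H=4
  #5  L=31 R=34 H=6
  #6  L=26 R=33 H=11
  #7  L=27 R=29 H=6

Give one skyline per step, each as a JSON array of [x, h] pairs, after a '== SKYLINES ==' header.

== SKYLINES ==
[[22,19],[27,0]]
[[22,19],[27,6],[29,0]]
[[22,19],[27,6],[29,4],[31,0]]
[[22,19],[27,6],[29,4],[33,0]]
[[22,19],[27,6],[29,4],[31,6],[34,0]]
[[22,19],[27,11],[33,6],[34,0]]
[[22,19],[27,11],[33,6],[34,0]]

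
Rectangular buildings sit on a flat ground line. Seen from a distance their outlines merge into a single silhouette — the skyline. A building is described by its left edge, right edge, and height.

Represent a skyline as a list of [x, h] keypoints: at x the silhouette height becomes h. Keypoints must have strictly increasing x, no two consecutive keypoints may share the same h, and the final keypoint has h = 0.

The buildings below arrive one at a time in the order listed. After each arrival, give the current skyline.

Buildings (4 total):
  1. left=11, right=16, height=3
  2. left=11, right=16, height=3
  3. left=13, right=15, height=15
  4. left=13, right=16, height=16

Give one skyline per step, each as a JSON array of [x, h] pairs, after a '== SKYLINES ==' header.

== SKYLINES ==
[[11,3],[16,0]]
[[11,3],[16,0]]
[[11,3],[13,15],[15,3],[16,0]]
[[11,3],[13,16],[16,0]]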